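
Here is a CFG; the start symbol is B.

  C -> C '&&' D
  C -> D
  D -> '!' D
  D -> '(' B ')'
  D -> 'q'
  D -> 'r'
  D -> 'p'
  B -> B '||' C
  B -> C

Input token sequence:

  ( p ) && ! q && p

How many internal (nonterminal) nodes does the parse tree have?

[B [C [C [C [D ( [B [C [D p]]] )]] && [D ! [D q]]] && [D p]]]

11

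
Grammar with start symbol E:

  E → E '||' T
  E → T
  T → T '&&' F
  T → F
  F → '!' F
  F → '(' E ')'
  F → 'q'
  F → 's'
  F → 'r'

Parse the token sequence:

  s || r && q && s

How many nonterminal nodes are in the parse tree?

10

[E [E [T [F s]]] || [T [T [T [F r]] && [F q]] && [F s]]]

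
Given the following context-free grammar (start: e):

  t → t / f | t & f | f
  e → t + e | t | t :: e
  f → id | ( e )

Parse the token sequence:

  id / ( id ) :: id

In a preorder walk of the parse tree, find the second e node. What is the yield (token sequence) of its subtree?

id

[e [t [t [f id]] / [f ( [e [t [f id]]] )]] :: [e [t [f id]]]]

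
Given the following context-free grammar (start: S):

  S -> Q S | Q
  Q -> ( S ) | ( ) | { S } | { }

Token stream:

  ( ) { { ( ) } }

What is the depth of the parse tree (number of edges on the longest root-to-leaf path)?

7

[S [Q ( )] [S [Q { [S [Q { [S [Q ( )]] }]] }]]]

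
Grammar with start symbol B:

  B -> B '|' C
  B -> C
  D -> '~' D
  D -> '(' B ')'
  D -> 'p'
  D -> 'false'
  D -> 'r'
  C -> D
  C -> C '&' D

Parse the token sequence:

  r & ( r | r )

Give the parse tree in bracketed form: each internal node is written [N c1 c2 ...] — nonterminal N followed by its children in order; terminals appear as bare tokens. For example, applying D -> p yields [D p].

[B [C [C [D r]] & [D ( [B [B [C [D r]]] | [C [D r]]] )]]]

B
C
C & D
D & D
r & D
r & ( B )
r & ( B | C )
r & ( C | C )
r & ( D | C )
r & ( r | C )
r & ( r | D )
r & ( r | r )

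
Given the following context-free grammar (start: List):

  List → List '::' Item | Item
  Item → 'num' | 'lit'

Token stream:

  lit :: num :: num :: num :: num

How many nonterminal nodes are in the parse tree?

[List [List [List [List [List [Item lit]] :: [Item num]] :: [Item num]] :: [Item num]] :: [Item num]]

10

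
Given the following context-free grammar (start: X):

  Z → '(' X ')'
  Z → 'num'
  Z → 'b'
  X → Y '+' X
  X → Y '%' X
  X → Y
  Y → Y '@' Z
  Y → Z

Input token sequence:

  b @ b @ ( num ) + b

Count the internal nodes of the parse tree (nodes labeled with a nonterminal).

[X [Y [Y [Y [Z b]] @ [Z b]] @ [Z ( [X [Y [Z num]]] )]] + [X [Y [Z b]]]]

13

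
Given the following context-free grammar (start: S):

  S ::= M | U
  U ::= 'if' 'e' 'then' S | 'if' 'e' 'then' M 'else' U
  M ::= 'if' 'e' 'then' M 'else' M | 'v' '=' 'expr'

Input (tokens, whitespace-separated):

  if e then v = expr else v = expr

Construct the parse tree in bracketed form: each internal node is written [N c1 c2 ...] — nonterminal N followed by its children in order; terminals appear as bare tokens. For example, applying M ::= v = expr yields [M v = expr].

S
M
if e then M else M
if e then v = expr else M
if e then v = expr else v = expr

[S [M if e then [M v = expr] else [M v = expr]]]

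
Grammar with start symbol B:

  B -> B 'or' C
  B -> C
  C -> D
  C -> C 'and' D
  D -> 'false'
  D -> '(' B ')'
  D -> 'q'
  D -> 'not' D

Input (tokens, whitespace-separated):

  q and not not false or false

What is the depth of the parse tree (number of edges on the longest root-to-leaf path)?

[B [B [C [C [D q]] and [D not [D not [D false]]]]] or [C [D false]]]

6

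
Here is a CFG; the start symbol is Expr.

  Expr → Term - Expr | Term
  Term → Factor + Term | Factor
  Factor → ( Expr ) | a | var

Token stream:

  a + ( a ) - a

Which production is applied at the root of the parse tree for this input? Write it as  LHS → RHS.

Expr → Term - Expr

[Expr [Term [Factor a] + [Term [Factor ( [Expr [Term [Factor a]]] )]]] - [Expr [Term [Factor a]]]]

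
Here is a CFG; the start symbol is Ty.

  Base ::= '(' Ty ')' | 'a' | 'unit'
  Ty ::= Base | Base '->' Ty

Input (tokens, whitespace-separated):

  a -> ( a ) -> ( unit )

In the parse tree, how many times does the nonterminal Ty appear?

5

[Ty [Base a] -> [Ty [Base ( [Ty [Base a]] )] -> [Ty [Base ( [Ty [Base unit]] )]]]]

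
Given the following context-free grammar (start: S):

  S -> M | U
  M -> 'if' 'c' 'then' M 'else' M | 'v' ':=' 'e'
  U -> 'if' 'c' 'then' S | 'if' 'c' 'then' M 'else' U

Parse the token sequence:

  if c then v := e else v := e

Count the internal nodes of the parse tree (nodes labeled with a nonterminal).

4

[S [M if c then [M v := e] else [M v := e]]]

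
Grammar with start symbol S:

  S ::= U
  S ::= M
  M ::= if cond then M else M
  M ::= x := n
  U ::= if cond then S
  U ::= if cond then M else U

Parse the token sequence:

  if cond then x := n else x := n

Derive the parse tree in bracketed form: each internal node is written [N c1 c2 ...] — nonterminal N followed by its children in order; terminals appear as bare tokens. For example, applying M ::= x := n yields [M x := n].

[S [M if cond then [M x := n] else [M x := n]]]

S
M
if cond then M else M
if cond then x := n else M
if cond then x := n else x := n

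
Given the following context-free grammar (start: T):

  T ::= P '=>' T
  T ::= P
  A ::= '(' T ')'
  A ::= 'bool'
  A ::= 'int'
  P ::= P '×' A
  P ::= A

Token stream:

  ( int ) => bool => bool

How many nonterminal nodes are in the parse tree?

[T [P [A ( [T [P [A int]]] )]] => [T [P [A bool]] => [T [P [A bool]]]]]

12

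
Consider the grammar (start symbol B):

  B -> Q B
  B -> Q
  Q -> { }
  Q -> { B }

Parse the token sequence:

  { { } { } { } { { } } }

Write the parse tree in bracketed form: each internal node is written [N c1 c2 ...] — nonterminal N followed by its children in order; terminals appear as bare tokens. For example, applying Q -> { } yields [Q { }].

[B [Q { [B [Q { }] [B [Q { }] [B [Q { }] [B [Q { [B [Q { }]] }]]]]] }]]

B
Q
{ B }
{ Q B }
{ { } B }
{ { } Q B }
{ { } { } B }
{ { } { } Q B }
{ { } { } { } B }
{ { } { } { } Q }
{ { } { } { } { B } }
{ { } { } { } { Q } }
{ { } { } { } { { } } }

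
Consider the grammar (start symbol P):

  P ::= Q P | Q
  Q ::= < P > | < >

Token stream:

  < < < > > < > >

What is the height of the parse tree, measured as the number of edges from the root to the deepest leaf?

6

[P [Q < [P [Q < [P [Q < >]] >] [P [Q < >]]] >]]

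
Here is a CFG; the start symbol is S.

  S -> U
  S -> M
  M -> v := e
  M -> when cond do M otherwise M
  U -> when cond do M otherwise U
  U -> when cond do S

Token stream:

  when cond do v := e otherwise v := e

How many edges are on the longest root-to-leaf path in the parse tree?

[S [M when cond do [M v := e] otherwise [M v := e]]]

3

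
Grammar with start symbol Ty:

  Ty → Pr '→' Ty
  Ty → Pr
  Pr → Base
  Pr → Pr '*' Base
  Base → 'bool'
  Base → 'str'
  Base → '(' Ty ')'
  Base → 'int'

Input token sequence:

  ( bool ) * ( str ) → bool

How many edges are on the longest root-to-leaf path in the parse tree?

[Ty [Pr [Pr [Base ( [Ty [Pr [Base bool]]] )]] * [Base ( [Ty [Pr [Base str]]] )]] → [Ty [Pr [Base bool]]]]

7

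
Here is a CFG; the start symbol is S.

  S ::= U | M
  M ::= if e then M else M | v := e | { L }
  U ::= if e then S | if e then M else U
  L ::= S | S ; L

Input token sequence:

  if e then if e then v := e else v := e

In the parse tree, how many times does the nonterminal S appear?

2

[S [U if e then [S [M if e then [M v := e] else [M v := e]]]]]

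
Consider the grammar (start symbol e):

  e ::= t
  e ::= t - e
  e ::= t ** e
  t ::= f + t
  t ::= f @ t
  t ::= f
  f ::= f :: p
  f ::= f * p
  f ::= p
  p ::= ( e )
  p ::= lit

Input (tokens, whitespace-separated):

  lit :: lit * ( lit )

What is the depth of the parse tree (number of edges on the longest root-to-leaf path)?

8

[e [t [f [f [f [p lit]] :: [p lit]] * [p ( [e [t [f [p lit]]]] )]]]]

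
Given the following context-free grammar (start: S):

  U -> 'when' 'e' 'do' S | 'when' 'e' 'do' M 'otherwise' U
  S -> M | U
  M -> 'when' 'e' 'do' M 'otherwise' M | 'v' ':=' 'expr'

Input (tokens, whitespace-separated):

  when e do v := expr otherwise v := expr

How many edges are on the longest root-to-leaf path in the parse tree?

[S [M when e do [M v := expr] otherwise [M v := expr]]]

3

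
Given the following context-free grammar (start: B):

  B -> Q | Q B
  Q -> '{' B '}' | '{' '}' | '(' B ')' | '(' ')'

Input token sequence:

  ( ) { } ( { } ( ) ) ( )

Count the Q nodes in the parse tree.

6

[B [Q ( )] [B [Q { }] [B [Q ( [B [Q { }] [B [Q ( )]]] )] [B [Q ( )]]]]]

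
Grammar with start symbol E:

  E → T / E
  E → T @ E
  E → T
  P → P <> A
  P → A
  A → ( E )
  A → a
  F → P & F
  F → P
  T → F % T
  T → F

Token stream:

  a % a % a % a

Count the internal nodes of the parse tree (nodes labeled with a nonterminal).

17

[E [T [F [P [A a]]] % [T [F [P [A a]]] % [T [F [P [A a]]] % [T [F [P [A a]]]]]]]]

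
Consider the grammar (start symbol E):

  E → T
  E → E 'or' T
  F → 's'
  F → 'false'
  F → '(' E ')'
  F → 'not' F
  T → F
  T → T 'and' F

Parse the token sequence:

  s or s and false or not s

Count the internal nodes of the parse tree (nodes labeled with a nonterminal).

[E [E [E [T [F s]]] or [T [T [F s]] and [F false]]] or [T [F not [F s]]]]

12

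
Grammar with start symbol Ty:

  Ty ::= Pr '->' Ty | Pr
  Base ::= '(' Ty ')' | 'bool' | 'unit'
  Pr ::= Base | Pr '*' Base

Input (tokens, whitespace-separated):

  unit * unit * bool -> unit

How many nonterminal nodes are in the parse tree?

[Ty [Pr [Pr [Pr [Base unit]] * [Base unit]] * [Base bool]] -> [Ty [Pr [Base unit]]]]

10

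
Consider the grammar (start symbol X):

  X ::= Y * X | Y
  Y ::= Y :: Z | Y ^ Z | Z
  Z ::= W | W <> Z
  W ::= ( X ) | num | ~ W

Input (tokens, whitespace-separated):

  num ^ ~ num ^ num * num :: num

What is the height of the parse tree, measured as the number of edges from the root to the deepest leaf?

6

[X [Y [Y [Y [Z [W num]]] ^ [Z [W ~ [W num]]]] ^ [Z [W num]]] * [X [Y [Y [Z [W num]]] :: [Z [W num]]]]]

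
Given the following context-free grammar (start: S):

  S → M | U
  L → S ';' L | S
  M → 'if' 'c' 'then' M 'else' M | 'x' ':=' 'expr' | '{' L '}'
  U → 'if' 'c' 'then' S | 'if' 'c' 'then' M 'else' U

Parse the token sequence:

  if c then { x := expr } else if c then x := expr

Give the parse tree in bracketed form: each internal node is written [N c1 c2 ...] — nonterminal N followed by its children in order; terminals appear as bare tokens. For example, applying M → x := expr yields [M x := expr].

[S [U if c then [M { [L [S [M x := expr]]] }] else [U if c then [S [M x := expr]]]]]

S
U
if c then M else U
if c then { L } else U
if c then { S } else U
if c then { M } else U
if c then { x := expr } else U
if c then { x := expr } else if c then S
if c then { x := expr } else if c then M
if c then { x := expr } else if c then x := expr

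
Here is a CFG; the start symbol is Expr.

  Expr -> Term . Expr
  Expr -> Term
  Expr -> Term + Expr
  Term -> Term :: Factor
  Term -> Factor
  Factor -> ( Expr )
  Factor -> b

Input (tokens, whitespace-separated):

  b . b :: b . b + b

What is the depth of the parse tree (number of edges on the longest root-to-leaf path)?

[Expr [Term [Factor b]] . [Expr [Term [Term [Factor b]] :: [Factor b]] . [Expr [Term [Factor b]] + [Expr [Term [Factor b]]]]]]

6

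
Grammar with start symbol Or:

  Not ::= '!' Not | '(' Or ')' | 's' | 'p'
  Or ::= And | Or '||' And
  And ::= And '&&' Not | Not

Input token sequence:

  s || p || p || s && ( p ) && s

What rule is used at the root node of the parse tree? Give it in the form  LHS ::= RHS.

Or ::= Or '||' And

[Or [Or [Or [Or [And [Not s]]] || [And [Not p]]] || [And [Not p]]] || [And [And [And [Not s]] && [Not ( [Or [And [Not p]]] )]] && [Not s]]]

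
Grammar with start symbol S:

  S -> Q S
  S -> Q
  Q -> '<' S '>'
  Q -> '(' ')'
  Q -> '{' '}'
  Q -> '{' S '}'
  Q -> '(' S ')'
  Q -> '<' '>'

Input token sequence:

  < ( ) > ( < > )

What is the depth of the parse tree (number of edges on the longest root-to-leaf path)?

5

[S [Q < [S [Q ( )]] >] [S [Q ( [S [Q < >]] )]]]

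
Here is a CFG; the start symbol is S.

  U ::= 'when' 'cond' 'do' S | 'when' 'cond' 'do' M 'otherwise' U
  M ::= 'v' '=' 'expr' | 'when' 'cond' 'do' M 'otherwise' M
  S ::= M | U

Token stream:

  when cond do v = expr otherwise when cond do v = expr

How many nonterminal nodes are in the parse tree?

6

[S [U when cond do [M v = expr] otherwise [U when cond do [S [M v = expr]]]]]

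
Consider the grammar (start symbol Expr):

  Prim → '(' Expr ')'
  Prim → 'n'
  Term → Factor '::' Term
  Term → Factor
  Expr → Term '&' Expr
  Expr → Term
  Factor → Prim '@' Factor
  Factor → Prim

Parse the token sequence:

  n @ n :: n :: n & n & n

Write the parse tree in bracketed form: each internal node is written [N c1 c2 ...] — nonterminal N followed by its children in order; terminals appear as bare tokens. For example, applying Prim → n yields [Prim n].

Expr
Term & Expr
Factor :: Term & Expr
Prim @ Factor :: Term & Expr
n @ Factor :: Term & Expr
n @ Prim :: Term & Expr
n @ n :: Term & Expr
n @ n :: Factor :: Term & Expr
n @ n :: Prim :: Term & Expr
n @ n :: n :: Term & Expr
n @ n :: n :: Factor & Expr
n @ n :: n :: Prim & Expr
n @ n :: n :: n & Expr
n @ n :: n :: n & Term & Expr
n @ n :: n :: n & Factor & Expr
n @ n :: n :: n & Prim & Expr
n @ n :: n :: n & n & Expr
n @ n :: n :: n & n & Term
n @ n :: n :: n & n & Factor
n @ n :: n :: n & n & Prim
n @ n :: n :: n & n & n

[Expr [Term [Factor [Prim n] @ [Factor [Prim n]]] :: [Term [Factor [Prim n]] :: [Term [Factor [Prim n]]]]] & [Expr [Term [Factor [Prim n]]] & [Expr [Term [Factor [Prim n]]]]]]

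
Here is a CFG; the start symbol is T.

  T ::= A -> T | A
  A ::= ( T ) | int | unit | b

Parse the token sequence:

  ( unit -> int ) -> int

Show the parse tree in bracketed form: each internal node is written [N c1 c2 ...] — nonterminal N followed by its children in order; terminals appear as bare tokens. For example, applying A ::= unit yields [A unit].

T
A -> T
( T ) -> T
( A -> T ) -> T
( unit -> T ) -> T
( unit -> A ) -> T
( unit -> int ) -> T
( unit -> int ) -> A
( unit -> int ) -> int

[T [A ( [T [A unit] -> [T [A int]]] )] -> [T [A int]]]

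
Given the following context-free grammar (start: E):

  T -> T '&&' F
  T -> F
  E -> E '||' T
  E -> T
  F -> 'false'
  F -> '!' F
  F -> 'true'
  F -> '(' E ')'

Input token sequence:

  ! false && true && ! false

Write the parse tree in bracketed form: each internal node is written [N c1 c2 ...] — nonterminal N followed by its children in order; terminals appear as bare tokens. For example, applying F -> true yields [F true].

E
T
T && F
T && F && F
F && F && F
! F && F && F
! false && F && F
! false && true && F
! false && true && ! F
! false && true && ! false

[E [T [T [T [F ! [F false]]] && [F true]] && [F ! [F false]]]]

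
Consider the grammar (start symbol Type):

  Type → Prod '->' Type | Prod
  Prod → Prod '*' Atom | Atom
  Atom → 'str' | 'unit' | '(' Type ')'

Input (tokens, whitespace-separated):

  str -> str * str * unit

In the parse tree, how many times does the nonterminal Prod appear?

4

[Type [Prod [Atom str]] -> [Type [Prod [Prod [Prod [Atom str]] * [Atom str]] * [Atom unit]]]]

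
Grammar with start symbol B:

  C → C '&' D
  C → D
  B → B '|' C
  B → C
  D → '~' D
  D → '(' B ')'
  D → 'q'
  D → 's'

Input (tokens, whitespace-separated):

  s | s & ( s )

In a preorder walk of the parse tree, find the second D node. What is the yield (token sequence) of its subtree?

[B [B [C [D s]]] | [C [C [D s]] & [D ( [B [C [D s]]] )]]]

s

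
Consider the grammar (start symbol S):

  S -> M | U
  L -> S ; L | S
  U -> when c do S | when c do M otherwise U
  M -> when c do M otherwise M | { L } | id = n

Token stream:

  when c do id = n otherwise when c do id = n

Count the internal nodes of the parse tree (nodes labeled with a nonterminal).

6

[S [U when c do [M id = n] otherwise [U when c do [S [M id = n]]]]]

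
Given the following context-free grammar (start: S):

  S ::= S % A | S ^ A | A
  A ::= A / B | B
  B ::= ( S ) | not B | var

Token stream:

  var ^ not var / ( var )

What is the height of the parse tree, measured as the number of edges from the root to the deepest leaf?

6

[S [S [A [B var]]] ^ [A [A [B not [B var]]] / [B ( [S [A [B var]]] )]]]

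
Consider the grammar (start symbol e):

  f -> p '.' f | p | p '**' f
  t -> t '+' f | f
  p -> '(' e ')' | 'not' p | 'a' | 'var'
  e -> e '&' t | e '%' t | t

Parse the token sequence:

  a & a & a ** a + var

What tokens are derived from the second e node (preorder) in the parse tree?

a & a

[e [e [e [t [f [p a]]]] & [t [f [p a]]]] & [t [t [f [p a] ** [f [p a]]]] + [f [p var]]]]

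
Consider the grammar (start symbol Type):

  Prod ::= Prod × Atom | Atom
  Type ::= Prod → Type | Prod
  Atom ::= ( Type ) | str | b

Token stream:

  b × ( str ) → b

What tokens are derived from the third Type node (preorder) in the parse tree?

[Type [Prod [Prod [Atom b]] × [Atom ( [Type [Prod [Atom str]]] )]] → [Type [Prod [Atom b]]]]

b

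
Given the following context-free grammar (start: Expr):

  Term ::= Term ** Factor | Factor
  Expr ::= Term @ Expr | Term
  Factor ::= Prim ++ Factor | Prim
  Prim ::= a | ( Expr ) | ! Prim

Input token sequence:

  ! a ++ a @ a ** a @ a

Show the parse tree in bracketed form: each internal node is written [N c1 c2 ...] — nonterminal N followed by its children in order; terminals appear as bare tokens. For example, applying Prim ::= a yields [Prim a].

[Expr [Term [Factor [Prim ! [Prim a]] ++ [Factor [Prim a]]]] @ [Expr [Term [Term [Factor [Prim a]]] ** [Factor [Prim a]]] @ [Expr [Term [Factor [Prim a]]]]]]

Expr
Term @ Expr
Factor @ Expr
Prim ++ Factor @ Expr
! Prim ++ Factor @ Expr
! a ++ Factor @ Expr
! a ++ Prim @ Expr
! a ++ a @ Expr
! a ++ a @ Term @ Expr
! a ++ a @ Term ** Factor @ Expr
! a ++ a @ Factor ** Factor @ Expr
! a ++ a @ Prim ** Factor @ Expr
! a ++ a @ a ** Factor @ Expr
! a ++ a @ a ** Prim @ Expr
! a ++ a @ a ** a @ Expr
! a ++ a @ a ** a @ Term
! a ++ a @ a ** a @ Factor
! a ++ a @ a ** a @ Prim
! a ++ a @ a ** a @ a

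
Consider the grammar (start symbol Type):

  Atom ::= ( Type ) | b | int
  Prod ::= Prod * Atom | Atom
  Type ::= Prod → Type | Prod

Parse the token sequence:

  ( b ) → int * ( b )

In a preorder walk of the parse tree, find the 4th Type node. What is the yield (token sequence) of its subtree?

b

[Type [Prod [Atom ( [Type [Prod [Atom b]]] )]] → [Type [Prod [Prod [Atom int]] * [Atom ( [Type [Prod [Atom b]]] )]]]]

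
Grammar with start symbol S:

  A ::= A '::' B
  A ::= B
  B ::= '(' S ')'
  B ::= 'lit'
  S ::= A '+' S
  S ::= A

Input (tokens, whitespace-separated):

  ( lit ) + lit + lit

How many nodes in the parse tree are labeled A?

4

[S [A [B ( [S [A [B lit]]] )]] + [S [A [B lit]] + [S [A [B lit]]]]]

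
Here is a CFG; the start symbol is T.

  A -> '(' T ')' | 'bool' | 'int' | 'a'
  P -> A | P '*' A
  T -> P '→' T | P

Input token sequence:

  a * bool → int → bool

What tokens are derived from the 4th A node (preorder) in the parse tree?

[T [P [P [A a]] * [A bool]] → [T [P [A int]] → [T [P [A bool]]]]]

bool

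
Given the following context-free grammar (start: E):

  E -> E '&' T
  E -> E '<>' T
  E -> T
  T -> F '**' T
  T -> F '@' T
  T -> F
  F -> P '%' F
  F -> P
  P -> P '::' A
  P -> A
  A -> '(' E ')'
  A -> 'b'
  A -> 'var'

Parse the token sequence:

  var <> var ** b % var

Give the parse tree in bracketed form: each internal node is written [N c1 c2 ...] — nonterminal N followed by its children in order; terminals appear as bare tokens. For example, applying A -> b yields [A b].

[E [E [T [F [P [A var]]]]] <> [T [F [P [A var]]] ** [T [F [P [A b]] % [F [P [A var]]]]]]]

E
E <> T
T <> T
F <> T
P <> T
A <> T
var <> T
var <> F ** T
var <> P ** T
var <> A ** T
var <> var ** T
var <> var ** F
var <> var ** P % F
var <> var ** A % F
var <> var ** b % F
var <> var ** b % P
var <> var ** b % A
var <> var ** b % var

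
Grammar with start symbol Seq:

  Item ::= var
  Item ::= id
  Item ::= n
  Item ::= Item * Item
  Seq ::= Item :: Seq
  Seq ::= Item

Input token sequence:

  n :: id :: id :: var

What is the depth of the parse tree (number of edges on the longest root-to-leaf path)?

5

[Seq [Item n] :: [Seq [Item id] :: [Seq [Item id] :: [Seq [Item var]]]]]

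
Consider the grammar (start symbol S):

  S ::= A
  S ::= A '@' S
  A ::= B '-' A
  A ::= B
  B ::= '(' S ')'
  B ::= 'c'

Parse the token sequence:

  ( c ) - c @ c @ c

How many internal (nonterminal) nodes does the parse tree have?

14

[S [A [B ( [S [A [B c]]] )] - [A [B c]]] @ [S [A [B c]] @ [S [A [B c]]]]]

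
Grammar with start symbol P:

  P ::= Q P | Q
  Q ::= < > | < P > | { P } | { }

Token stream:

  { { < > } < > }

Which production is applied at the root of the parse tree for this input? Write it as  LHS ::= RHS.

[P [Q { [P [Q { [P [Q < >]] }] [P [Q < >]]] }]]

P ::= Q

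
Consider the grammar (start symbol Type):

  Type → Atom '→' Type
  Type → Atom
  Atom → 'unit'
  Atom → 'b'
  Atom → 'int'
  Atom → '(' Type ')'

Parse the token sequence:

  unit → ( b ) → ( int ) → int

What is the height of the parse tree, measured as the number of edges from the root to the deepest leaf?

[Type [Atom unit] → [Type [Atom ( [Type [Atom b]] )] → [Type [Atom ( [Type [Atom int]] )] → [Type [Atom int]]]]]

6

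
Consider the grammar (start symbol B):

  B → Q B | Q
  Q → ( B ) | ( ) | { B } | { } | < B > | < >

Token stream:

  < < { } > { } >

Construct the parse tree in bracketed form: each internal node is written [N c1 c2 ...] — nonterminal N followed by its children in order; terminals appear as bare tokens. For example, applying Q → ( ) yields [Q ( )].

B
Q
< B >
< Q B >
< < B > B >
< < Q > B >
< < { } > B >
< < { } > Q >
< < { } > { } >

[B [Q < [B [Q < [B [Q { }]] >] [B [Q { }]]] >]]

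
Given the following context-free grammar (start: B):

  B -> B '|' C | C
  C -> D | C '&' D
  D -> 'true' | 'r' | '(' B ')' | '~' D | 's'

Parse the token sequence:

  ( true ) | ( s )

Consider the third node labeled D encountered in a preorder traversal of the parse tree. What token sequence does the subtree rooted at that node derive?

[B [B [C [D ( [B [C [D true]]] )]]] | [C [D ( [B [C [D s]]] )]]]

( s )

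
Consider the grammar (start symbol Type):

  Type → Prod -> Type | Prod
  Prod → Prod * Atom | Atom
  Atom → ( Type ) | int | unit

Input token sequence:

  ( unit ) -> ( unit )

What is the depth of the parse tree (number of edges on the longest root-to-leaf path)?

[Type [Prod [Atom ( [Type [Prod [Atom unit]]] )]] -> [Type [Prod [Atom ( [Type [Prod [Atom unit]]] )]]]]

7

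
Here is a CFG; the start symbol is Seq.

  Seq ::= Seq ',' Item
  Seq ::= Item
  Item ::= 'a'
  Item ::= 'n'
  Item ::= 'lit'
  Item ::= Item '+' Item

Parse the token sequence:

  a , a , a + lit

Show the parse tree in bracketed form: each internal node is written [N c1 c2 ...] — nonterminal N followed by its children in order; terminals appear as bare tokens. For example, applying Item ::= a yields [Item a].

Seq
Seq , Item
Seq , Item , Item
Item , Item , Item
a , Item , Item
a , a , Item
a , a , Item + Item
a , a , a + Item
a , a , a + lit

[Seq [Seq [Seq [Item a]] , [Item a]] , [Item [Item a] + [Item lit]]]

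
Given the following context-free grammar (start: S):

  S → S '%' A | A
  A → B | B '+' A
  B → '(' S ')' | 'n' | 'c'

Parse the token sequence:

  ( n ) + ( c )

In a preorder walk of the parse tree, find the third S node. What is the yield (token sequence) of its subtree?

[S [A [B ( [S [A [B n]]] )] + [A [B ( [S [A [B c]]] )]]]]

c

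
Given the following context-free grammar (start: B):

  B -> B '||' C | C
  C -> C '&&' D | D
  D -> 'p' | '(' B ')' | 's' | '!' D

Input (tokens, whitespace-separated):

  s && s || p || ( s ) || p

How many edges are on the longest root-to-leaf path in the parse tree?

7

[B [B [B [B [C [C [D s]] && [D s]]] || [C [D p]]] || [C [D ( [B [C [D s]]] )]]] || [C [D p]]]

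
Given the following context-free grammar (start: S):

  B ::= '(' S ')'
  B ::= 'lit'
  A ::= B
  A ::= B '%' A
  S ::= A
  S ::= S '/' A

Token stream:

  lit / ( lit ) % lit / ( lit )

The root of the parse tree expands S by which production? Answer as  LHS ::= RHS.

S ::= S '/' A

[S [S [S [A [B lit]]] / [A [B ( [S [A [B lit]]] )] % [A [B lit]]]] / [A [B ( [S [A [B lit]]] )]]]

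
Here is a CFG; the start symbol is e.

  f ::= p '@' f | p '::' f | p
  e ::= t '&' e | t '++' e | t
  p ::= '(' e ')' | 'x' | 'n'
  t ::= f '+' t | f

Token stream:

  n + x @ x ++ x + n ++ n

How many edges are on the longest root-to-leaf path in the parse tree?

6

[e [t [f [p n]] + [t [f [p x] @ [f [p x]]]]] ++ [e [t [f [p x]] + [t [f [p n]]]] ++ [e [t [f [p n]]]]]]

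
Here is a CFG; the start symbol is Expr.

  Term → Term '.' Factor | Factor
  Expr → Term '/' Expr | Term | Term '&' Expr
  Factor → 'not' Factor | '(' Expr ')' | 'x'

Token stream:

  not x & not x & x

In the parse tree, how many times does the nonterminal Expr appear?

3

[Expr [Term [Factor not [Factor x]]] & [Expr [Term [Factor not [Factor x]]] & [Expr [Term [Factor x]]]]]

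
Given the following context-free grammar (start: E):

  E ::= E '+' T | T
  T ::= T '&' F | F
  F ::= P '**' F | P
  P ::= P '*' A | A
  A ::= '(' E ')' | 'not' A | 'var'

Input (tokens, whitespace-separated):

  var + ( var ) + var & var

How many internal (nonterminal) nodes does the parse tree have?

[E [E [E [T [F [P [A var]]]]] + [T [F [P [A ( [E [T [F [P [A var]]]]] )]]]]] + [T [T [F [P [A var]]]] & [F [P [A var]]]]]

24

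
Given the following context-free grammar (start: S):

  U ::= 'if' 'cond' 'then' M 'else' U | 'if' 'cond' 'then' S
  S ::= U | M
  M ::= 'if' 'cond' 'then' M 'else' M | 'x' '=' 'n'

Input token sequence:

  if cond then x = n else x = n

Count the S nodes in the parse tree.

1

[S [M if cond then [M x = n] else [M x = n]]]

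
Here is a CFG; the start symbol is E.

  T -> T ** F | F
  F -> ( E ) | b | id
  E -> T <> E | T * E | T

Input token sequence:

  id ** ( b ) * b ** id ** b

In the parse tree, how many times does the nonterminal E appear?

[E [T [T [F id]] ** [F ( [E [T [F b]]] )]] * [E [T [T [T [F b]] ** [F id]] ** [F b]]]]

3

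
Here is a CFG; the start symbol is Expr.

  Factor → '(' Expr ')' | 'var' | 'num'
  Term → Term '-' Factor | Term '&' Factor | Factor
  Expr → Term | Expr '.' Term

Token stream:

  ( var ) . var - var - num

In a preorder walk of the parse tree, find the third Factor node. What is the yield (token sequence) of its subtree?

[Expr [Expr [Term [Factor ( [Expr [Term [Factor var]]] )]]] . [Term [Term [Term [Factor var]] - [Factor var]] - [Factor num]]]

var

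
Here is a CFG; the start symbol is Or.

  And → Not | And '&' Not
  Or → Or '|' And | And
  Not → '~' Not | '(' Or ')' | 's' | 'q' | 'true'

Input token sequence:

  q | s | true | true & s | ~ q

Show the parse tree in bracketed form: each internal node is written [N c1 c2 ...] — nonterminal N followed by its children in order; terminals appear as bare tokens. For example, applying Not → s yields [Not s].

[Or [Or [Or [Or [Or [And [Not q]]] | [And [Not s]]] | [And [Not true]]] | [And [And [Not true]] & [Not s]]] | [And [Not ~ [Not q]]]]

Or
Or | And
Or | And | And
Or | And | And | And
Or | And | And | And | And
And | And | And | And | And
Not | And | And | And | And
q | And | And | And | And
q | Not | And | And | And
q | s | And | And | And
q | s | Not | And | And
q | s | true | And | And
q | s | true | And & Not | And
q | s | true | Not & Not | And
q | s | true | true & Not | And
q | s | true | true & s | And
q | s | true | true & s | Not
q | s | true | true & s | ~ Not
q | s | true | true & s | ~ q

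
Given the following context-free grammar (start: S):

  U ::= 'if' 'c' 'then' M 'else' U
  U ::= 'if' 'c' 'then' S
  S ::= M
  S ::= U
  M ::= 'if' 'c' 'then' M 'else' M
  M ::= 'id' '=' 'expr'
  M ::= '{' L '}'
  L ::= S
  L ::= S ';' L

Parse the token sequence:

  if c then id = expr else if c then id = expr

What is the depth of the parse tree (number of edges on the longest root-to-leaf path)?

5

[S [U if c then [M id = expr] else [U if c then [S [M id = expr]]]]]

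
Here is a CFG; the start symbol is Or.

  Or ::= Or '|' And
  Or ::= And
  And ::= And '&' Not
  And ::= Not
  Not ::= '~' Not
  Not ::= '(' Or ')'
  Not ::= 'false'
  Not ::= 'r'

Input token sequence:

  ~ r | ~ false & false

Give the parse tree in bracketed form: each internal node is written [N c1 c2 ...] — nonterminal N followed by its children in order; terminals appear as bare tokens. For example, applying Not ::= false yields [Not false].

Or
Or | And
And | And
Not | And
~ Not | And
~ r | And
~ r | And & Not
~ r | Not & Not
~ r | ~ Not & Not
~ r | ~ false & Not
~ r | ~ false & false

[Or [Or [And [Not ~ [Not r]]]] | [And [And [Not ~ [Not false]]] & [Not false]]]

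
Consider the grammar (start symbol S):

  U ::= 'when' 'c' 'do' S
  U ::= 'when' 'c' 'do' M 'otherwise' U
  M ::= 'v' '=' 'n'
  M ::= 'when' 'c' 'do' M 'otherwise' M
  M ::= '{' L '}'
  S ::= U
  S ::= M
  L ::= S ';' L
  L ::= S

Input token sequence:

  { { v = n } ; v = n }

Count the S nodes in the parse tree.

[S [M { [L [S [M { [L [S [M v = n]]] }]] ; [L [S [M v = n]]]] }]]

4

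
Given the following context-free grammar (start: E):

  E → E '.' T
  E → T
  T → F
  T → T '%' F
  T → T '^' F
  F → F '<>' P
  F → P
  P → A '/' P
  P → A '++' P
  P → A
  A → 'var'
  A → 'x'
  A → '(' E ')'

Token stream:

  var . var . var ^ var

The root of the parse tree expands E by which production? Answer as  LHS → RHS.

[E [E [E [T [F [P [A var]]]]] . [T [F [P [A var]]]]] . [T [T [F [P [A var]]]] ^ [F [P [A var]]]]]

E → E '.' T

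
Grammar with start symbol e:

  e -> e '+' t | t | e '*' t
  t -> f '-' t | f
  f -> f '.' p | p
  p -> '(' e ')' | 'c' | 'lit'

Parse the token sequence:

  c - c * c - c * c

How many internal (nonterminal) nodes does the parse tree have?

18

[e [e [e [t [f [p c]] - [t [f [p c]]]]] * [t [f [p c]] - [t [f [p c]]]]] * [t [f [p c]]]]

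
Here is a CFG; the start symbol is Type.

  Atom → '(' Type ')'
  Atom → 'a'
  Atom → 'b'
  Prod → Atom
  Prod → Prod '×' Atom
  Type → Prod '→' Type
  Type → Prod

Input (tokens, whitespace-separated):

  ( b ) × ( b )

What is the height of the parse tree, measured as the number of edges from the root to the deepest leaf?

7

[Type [Prod [Prod [Atom ( [Type [Prod [Atom b]]] )]] × [Atom ( [Type [Prod [Atom b]]] )]]]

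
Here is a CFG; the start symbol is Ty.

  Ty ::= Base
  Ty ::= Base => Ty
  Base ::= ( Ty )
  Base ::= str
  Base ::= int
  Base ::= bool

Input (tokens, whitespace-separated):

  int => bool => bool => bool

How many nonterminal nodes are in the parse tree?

[Ty [Base int] => [Ty [Base bool] => [Ty [Base bool] => [Ty [Base bool]]]]]

8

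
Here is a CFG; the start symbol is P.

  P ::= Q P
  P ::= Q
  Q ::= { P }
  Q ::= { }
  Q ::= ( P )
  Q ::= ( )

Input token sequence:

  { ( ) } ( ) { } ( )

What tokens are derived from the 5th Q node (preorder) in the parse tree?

[P [Q { [P [Q ( )]] }] [P [Q ( )] [P [Q { }] [P [Q ( )]]]]]

( )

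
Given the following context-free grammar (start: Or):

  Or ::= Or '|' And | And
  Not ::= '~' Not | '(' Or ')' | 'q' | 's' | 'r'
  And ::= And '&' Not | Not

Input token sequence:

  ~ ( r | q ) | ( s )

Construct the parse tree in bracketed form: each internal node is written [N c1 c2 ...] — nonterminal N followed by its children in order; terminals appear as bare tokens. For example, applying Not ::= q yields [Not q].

[Or [Or [And [Not ~ [Not ( [Or [Or [And [Not r]]] | [And [Not q]]] )]]]] | [And [Not ( [Or [And [Not s]]] )]]]

Or
Or | And
And | And
Not | And
~ Not | And
~ ( Or ) | And
~ ( Or | And ) | And
~ ( And | And ) | And
~ ( Not | And ) | And
~ ( r | And ) | And
~ ( r | Not ) | And
~ ( r | q ) | And
~ ( r | q ) | Not
~ ( r | q ) | ( Or )
~ ( r | q ) | ( And )
~ ( r | q ) | ( Not )
~ ( r | q ) | ( s )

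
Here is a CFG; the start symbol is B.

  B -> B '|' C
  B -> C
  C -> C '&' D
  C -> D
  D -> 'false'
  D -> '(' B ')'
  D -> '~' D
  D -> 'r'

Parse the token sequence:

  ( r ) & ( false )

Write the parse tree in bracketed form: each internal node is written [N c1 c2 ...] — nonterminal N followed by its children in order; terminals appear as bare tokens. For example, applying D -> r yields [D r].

[B [C [C [D ( [B [C [D r]]] )]] & [D ( [B [C [D false]]] )]]]

B
C
C & D
D & D
( B ) & D
( C ) & D
( D ) & D
( r ) & D
( r ) & ( B )
( r ) & ( C )
( r ) & ( D )
( r ) & ( false )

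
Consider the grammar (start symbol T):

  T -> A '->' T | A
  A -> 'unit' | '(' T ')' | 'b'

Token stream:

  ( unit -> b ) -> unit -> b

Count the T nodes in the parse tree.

5

[T [A ( [T [A unit] -> [T [A b]]] )] -> [T [A unit] -> [T [A b]]]]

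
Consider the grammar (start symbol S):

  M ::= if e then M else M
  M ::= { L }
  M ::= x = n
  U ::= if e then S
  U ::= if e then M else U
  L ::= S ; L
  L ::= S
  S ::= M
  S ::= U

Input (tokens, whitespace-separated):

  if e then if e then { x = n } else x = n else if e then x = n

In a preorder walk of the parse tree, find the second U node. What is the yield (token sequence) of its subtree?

if e then x = n

[S [U if e then [M if e then [M { [L [S [M x = n]]] }] else [M x = n]] else [U if e then [S [M x = n]]]]]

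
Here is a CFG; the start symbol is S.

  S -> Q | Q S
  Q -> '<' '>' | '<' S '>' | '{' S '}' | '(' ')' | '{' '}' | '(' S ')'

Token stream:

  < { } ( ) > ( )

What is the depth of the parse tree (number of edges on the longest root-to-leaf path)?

5

[S [Q < [S [Q { }] [S [Q ( )]]] >] [S [Q ( )]]]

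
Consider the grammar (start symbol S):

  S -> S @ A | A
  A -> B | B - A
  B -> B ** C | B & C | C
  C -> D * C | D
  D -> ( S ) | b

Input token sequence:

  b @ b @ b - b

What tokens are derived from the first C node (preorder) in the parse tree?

b

[S [S [S [A [B [C [D b]]]]] @ [A [B [C [D b]]]]] @ [A [B [C [D b]]] - [A [B [C [D b]]]]]]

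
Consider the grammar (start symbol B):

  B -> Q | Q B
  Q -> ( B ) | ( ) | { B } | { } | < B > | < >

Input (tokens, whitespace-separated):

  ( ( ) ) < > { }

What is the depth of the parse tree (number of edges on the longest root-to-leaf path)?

4

[B [Q ( [B [Q ( )]] )] [B [Q < >] [B [Q { }]]]]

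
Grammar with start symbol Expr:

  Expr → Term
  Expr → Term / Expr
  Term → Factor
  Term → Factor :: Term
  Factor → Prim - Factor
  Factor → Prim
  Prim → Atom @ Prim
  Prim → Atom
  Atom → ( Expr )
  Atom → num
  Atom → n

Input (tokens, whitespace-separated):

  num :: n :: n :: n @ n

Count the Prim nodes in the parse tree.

[Expr [Term [Factor [Prim [Atom num]]] :: [Term [Factor [Prim [Atom n]]] :: [Term [Factor [Prim [Atom n]]] :: [Term [Factor [Prim [Atom n] @ [Prim [Atom n]]]]]]]]]

5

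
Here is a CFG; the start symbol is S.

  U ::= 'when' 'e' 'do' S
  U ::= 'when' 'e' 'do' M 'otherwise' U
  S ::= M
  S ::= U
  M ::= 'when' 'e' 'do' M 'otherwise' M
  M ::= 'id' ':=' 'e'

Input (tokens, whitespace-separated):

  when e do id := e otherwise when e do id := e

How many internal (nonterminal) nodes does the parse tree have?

6

[S [U when e do [M id := e] otherwise [U when e do [S [M id := e]]]]]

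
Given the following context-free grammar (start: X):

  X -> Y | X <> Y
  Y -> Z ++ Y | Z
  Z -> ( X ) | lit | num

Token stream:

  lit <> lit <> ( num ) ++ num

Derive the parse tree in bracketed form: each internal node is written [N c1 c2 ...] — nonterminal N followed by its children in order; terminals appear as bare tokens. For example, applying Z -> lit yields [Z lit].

[X [X [X [Y [Z lit]]] <> [Y [Z lit]]] <> [Y [Z ( [X [Y [Z num]]] )] ++ [Y [Z num]]]]

X
X <> Y
X <> Y <> Y
Y <> Y <> Y
Z <> Y <> Y
lit <> Y <> Y
lit <> Z <> Y
lit <> lit <> Y
lit <> lit <> Z ++ Y
lit <> lit <> ( X ) ++ Y
lit <> lit <> ( Y ) ++ Y
lit <> lit <> ( Z ) ++ Y
lit <> lit <> ( num ) ++ Y
lit <> lit <> ( num ) ++ Z
lit <> lit <> ( num ) ++ num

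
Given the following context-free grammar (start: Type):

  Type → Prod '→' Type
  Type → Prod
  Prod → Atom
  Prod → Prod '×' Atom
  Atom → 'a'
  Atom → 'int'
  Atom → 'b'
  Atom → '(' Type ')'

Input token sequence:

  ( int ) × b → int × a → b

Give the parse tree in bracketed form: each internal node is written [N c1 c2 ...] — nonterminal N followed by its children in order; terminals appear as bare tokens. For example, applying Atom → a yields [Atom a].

Type
Prod → Type
Prod × Atom → Type
Atom × Atom → Type
( Type ) × Atom → Type
( Prod ) × Atom → Type
( Atom ) × Atom → Type
( int ) × Atom → Type
( int ) × b → Type
( int ) × b → Prod → Type
( int ) × b → Prod × Atom → Type
( int ) × b → Atom × Atom → Type
( int ) × b → int × Atom → Type
( int ) × b → int × a → Type
( int ) × b → int × a → Prod
( int ) × b → int × a → Atom
( int ) × b → int × a → b

[Type [Prod [Prod [Atom ( [Type [Prod [Atom int]]] )]] × [Atom b]] → [Type [Prod [Prod [Atom int]] × [Atom a]] → [Type [Prod [Atom b]]]]]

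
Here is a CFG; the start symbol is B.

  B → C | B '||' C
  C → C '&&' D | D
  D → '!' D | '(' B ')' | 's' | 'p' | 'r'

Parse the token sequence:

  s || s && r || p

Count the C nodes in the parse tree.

4

[B [B [B [C [D s]]] || [C [C [D s]] && [D r]]] || [C [D p]]]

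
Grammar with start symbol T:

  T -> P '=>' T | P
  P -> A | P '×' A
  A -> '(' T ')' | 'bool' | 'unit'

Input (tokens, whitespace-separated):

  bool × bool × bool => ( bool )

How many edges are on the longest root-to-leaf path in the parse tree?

7

[T [P [P [P [A bool]] × [A bool]] × [A bool]] => [T [P [A ( [T [P [A bool]]] )]]]]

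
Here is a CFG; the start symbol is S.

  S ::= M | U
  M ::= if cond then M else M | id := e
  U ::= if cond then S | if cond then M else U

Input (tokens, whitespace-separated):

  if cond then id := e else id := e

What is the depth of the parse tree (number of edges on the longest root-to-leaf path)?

[S [M if cond then [M id := e] else [M id := e]]]

3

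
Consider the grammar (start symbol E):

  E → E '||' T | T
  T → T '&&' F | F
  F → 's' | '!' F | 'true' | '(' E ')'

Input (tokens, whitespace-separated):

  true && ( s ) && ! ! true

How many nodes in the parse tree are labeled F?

6

[E [T [T [T [F true]] && [F ( [E [T [F s]]] )]] && [F ! [F ! [F true]]]]]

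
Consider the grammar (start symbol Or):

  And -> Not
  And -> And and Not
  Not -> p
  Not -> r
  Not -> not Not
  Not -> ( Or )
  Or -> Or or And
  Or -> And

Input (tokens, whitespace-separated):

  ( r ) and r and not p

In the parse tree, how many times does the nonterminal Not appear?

[Or [And [And [And [Not ( [Or [And [Not r]]] )]] and [Not r]] and [Not not [Not p]]]]

5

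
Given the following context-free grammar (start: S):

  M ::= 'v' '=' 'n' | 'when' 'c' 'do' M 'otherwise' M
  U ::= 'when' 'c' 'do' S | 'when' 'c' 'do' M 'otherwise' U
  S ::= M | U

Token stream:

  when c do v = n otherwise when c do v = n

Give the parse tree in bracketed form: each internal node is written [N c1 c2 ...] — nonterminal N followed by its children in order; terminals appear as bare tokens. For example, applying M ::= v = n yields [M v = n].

[S [U when c do [M v = n] otherwise [U when c do [S [M v = n]]]]]

S
U
when c do M otherwise U
when c do v = n otherwise U
when c do v = n otherwise when c do S
when c do v = n otherwise when c do M
when c do v = n otherwise when c do v = n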